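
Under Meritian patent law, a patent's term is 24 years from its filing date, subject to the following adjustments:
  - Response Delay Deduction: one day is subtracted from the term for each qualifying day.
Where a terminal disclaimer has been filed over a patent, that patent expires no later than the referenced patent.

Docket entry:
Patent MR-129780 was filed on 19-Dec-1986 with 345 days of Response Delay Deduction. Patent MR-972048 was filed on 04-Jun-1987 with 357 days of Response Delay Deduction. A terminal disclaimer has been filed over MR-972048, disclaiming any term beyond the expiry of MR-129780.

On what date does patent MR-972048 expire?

Natural term of MR-972048:
  Base: filing + 24 years → 4 June 2011.
  Response Delay Deduction: −357 days → 12 June 2010.
Expiry of referenced patent MR-129780:
  Base: filing + 24 years → 19 December 2010.
  Response Delay Deduction: −345 days → 8 January 2010.
Terminal disclaimer: MR-972048 expires on the earlier of 12 June 2010 and 8 January 2010.

2010-01-08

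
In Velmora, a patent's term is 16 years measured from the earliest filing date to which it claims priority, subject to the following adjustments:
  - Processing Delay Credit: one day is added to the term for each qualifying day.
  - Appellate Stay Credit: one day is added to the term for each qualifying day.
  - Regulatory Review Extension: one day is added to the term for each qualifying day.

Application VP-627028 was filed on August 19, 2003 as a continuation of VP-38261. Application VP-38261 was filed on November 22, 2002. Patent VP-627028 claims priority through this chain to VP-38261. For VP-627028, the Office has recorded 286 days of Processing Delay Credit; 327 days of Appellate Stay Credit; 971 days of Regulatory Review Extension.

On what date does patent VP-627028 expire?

March 25, 2023

Earliest priority filing: 22 November 2002.
Base term: 22 November 2002 + 16 years → 22 November 2018.
Processing Delay Credit: +286 days → 4 September 2019.
Appellate Stay Credit: +327 days → 27 July 2020.
Regulatory Review Extension: +971 days → 25 March 2023.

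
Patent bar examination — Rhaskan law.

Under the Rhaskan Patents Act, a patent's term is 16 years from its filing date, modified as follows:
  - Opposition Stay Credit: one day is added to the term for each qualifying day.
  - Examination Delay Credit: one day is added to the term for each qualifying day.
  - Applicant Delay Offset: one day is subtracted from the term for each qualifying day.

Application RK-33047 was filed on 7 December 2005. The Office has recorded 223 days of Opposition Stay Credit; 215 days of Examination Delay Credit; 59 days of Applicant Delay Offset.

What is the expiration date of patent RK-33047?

2022-12-21

Base term: filing date + 16 years → 7 December 2021.
Opposition Stay Credit: +223 days → 18 July 2022.
Examination Delay Credit: +215 days → 18 February 2023.
Applicant Delay Offset: −59 days → 21 December 2022.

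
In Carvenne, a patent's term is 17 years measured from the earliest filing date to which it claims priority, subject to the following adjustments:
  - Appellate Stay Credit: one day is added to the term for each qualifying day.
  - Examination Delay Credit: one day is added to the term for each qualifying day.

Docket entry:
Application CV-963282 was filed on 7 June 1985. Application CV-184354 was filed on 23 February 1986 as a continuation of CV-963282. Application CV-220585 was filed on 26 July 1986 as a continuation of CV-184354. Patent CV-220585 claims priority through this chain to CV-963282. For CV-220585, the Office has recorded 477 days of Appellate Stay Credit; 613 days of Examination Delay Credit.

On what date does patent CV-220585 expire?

2005-06-01

Earliest priority filing: 7 June 1985.
Base term: 7 June 1985 + 17 years → 7 June 2002.
Appellate Stay Credit: +477 days → 27 September 2003.
Examination Delay Credit: +613 days → 1 June 2005.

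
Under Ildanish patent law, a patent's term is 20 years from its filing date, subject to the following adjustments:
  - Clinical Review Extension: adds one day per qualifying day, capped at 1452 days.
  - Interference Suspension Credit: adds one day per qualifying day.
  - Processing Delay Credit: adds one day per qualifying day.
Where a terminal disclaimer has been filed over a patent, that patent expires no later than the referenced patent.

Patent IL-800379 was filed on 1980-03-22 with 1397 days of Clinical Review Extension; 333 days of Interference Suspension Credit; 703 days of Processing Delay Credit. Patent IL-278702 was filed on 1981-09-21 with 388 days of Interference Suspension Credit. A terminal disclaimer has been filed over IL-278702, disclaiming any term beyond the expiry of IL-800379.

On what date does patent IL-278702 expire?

October 14, 2002

Natural term of IL-278702:
  Base: filing + 20 years → 21 September 2001.
  Interference Suspension Credit: +388 days → 14 October 2002.
Expiry of referenced patent IL-800379:
  Base: filing + 20 years → 22 March 2000.
  Clinical Review Extension: 1397 days (within the 1452-day cap) → +1397 days → 18 January 2004.
  Interference Suspension Credit: +333 days → 16 December 2004.
  Processing Delay Credit: +703 days → 19 November 2006.
Terminal disclaimer: IL-278702 expires on the earlier of 14 October 2002 and 19 November 2006.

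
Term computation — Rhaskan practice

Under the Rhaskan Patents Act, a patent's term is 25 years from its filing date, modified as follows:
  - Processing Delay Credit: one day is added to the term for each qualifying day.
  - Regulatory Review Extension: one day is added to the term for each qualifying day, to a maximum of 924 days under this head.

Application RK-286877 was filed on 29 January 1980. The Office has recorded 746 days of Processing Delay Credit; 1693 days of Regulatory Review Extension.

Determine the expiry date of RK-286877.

2009-08-26

Base term: filing date + 25 years → 29 January 2005.
Processing Delay Credit: +746 days → 14 February 2007.
Regulatory Review Extension: 1693 days claimed exceeds the 924-day cap, so +924 days → 26 August 2009.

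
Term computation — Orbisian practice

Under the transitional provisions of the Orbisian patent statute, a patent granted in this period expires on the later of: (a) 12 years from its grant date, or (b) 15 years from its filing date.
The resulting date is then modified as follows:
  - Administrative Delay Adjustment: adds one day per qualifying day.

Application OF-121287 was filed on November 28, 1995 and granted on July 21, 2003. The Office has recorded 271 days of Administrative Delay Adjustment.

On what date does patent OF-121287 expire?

2016-04-17

(a) grant + 12 years → 21 July 2015.
(b) filing + 15 years → 28 November 2010.
Later of the two: 21 July 2015.
Administrative Delay Adjustment: +271 days → 17 April 2016.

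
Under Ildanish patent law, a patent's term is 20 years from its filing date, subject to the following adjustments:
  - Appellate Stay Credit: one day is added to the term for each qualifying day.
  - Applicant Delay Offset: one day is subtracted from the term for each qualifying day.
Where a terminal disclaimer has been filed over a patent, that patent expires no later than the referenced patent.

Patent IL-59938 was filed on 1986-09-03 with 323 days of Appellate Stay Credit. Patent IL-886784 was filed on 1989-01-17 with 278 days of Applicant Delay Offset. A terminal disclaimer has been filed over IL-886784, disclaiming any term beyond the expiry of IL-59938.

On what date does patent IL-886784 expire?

Natural term of IL-886784:
  Base: filing + 20 years → 17 January 2009.
  Applicant Delay Offset: −278 days → 14 April 2008.
Expiry of referenced patent IL-59938:
  Base: filing + 20 years → 3 September 2006.
  Appellate Stay Credit: +323 days → 23 July 2007.
Terminal disclaimer: IL-886784 expires on the earlier of 14 April 2008 and 23 July 2007.

July 23, 2007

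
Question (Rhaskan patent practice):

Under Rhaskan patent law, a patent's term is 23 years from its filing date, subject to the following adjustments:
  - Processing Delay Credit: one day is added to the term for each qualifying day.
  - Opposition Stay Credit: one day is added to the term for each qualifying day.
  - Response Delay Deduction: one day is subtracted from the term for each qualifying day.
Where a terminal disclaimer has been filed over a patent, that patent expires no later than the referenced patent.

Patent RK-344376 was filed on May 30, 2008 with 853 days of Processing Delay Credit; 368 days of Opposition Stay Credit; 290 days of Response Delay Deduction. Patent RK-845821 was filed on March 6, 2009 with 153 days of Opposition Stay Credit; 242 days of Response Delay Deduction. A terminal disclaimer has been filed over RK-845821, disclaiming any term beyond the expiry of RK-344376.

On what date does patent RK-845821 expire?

2031-12-08

Natural term of RK-845821:
  Base: filing + 23 years → 6 March 2032.
  Opposition Stay Credit: +153 days → 6 August 2032.
  Response Delay Deduction: −242 days → 8 December 2031.
Expiry of referenced patent RK-344376:
  Base: filing + 23 years → 30 May 2031.
  Processing Delay Credit: +853 days → 29 September 2033.
  Opposition Stay Credit: +368 days → 2 October 2034.
  Response Delay Deduction: −290 days → 16 December 2033.
Terminal disclaimer: RK-845821 expires on the earlier of 8 December 2031 and 16 December 2033.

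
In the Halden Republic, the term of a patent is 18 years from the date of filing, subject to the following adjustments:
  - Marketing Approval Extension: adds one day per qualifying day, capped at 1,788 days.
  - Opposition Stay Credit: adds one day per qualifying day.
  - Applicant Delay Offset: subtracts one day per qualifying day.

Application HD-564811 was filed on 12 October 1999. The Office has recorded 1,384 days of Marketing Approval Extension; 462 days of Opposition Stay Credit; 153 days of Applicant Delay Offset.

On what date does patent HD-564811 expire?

2022-06-01

Base term: filing date + 18 years → 12 October 2017.
Marketing Approval Extension: 1384 days (within the 1788-day cap) → +1384 days → 27 July 2021.
Opposition Stay Credit: +462 days → 1 November 2022.
Applicant Delay Offset: −153 days → 1 June 2022.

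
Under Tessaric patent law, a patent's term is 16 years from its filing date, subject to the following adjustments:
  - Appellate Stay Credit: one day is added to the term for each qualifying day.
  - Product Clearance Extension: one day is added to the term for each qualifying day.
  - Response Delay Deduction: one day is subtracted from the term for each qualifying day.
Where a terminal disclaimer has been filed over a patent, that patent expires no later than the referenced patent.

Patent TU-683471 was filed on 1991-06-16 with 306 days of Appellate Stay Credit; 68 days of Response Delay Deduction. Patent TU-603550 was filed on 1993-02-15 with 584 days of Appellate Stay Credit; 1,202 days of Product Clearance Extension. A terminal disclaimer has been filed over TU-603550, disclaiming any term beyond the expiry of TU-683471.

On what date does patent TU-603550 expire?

Natural term of TU-603550:
  Base: filing + 16 years → 15 February 2009.
  Appellate Stay Credit: +584 days → 22 September 2010.
  Product Clearance Extension: +1202 days → 6 January 2014.
Expiry of referenced patent TU-683471:
  Base: filing + 16 years → 16 June 2007.
  Appellate Stay Credit: +306 days → 17 April 2008.
  Response Delay Deduction: −68 days → 9 February 2008.
Terminal disclaimer: TU-603550 expires on the earlier of 6 January 2014 and 9 February 2008.

February 9, 2008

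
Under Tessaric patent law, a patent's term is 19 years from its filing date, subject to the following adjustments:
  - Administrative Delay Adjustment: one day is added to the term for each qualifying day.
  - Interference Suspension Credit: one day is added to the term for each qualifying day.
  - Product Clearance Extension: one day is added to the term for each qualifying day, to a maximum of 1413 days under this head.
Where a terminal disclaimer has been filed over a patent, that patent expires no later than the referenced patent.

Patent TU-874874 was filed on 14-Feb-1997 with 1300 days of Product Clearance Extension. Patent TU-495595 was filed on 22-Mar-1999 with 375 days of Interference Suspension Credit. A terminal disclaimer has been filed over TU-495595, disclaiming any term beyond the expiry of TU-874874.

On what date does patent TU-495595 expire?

2019-04-01

Natural term of TU-495595:
  Base: filing + 19 years → 22 March 2018.
  Interference Suspension Credit: +375 days → 1 April 2019.
Expiry of referenced patent TU-874874:
  Base: filing + 19 years → 14 February 2016.
  Product Clearance Extension: 1300 days (within the 1413-day cap) → +1300 days → 6 September 2019.
Terminal disclaimer: TU-495595 expires on the earlier of 1 April 2019 and 6 September 2019.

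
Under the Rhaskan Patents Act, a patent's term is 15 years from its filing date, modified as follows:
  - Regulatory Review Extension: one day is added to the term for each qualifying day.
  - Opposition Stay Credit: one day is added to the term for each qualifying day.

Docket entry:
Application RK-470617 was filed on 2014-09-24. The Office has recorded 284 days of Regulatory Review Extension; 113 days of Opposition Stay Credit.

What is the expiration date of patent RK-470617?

October 26, 2030

Base term: filing date + 15 years → 24 September 2029.
Regulatory Review Extension: +284 days → 5 July 2030.
Opposition Stay Credit: +113 days → 26 October 2030.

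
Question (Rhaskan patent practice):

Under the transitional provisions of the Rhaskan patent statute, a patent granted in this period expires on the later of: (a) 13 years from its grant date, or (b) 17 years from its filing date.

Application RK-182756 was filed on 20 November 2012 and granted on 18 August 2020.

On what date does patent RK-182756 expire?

(a) grant + 13 years → 18 August 2033.
(b) filing + 17 years → 20 November 2029.
Later of the two: 18 August 2033.

2033-08-18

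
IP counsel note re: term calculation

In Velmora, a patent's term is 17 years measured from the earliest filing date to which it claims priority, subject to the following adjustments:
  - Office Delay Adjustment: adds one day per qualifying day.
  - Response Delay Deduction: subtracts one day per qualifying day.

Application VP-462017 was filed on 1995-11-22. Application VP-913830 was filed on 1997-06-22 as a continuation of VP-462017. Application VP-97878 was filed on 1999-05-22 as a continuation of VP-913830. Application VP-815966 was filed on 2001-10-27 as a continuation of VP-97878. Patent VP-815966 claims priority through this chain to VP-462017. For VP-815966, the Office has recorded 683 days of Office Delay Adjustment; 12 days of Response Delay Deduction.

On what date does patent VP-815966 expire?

Earliest priority filing: 22 November 1995.
Base term: 22 November 1995 + 17 years → 22 November 2012.
Office Delay Adjustment: +683 days → 6 October 2014.
Response Delay Deduction: −12 days → 24 September 2014.

September 24, 2014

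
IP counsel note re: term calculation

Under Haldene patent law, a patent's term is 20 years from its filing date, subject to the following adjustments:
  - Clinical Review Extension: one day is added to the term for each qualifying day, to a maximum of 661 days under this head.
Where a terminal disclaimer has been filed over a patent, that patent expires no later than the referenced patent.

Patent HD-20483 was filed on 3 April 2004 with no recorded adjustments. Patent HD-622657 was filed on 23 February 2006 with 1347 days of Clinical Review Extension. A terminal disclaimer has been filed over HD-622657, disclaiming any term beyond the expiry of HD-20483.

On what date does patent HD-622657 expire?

Natural term of HD-622657:
  Base: filing + 20 years → 23 February 2026.
  Clinical Review Extension: 1347 days claimed exceeds the 661-day cap, so +661 days → 16 December 2027.
Expiry of referenced patent HD-20483:
  Base: filing + 20 years → 3 April 2024.
Terminal disclaimer: HD-622657 expires on the earlier of 16 December 2027 and 3 April 2024.

2024-04-03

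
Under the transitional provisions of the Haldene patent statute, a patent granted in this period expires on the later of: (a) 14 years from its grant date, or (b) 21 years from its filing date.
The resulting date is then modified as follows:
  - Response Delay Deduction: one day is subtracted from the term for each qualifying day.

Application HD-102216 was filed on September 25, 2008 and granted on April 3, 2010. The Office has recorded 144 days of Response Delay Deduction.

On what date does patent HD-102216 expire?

May 4, 2029

(a) grant + 14 years → 3 April 2024.
(b) filing + 21 years → 25 September 2029.
Later of the two: 25 September 2029.
Response Delay Deduction: −144 days → 4 May 2029.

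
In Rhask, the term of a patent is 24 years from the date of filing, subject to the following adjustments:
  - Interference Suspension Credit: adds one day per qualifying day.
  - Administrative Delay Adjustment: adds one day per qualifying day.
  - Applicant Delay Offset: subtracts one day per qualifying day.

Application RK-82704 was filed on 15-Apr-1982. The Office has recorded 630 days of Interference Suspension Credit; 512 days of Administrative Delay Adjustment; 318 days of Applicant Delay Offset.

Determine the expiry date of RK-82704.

July 17, 2008

Base term: filing date + 24 years → 15 April 2006.
Interference Suspension Credit: +630 days → 5 January 2008.
Administrative Delay Adjustment: +512 days → 31 May 2009.
Applicant Delay Offset: −318 days → 17 July 2008.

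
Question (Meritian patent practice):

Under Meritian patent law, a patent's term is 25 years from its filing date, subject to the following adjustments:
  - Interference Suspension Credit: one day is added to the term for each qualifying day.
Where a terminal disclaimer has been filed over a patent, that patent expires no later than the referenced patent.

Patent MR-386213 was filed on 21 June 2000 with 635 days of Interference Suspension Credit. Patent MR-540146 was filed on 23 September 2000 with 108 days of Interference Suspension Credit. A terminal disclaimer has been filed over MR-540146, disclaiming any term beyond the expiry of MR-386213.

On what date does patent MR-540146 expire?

Natural term of MR-540146:
  Base: filing + 25 years → 23 September 2025.
  Interference Suspension Credit: +108 days → 9 January 2026.
Expiry of referenced patent MR-386213:
  Base: filing + 25 years → 21 June 2025.
  Interference Suspension Credit: +635 days → 18 March 2027.
Terminal disclaimer: MR-540146 expires on the earlier of 9 January 2026 and 18 March 2027.

January 9, 2026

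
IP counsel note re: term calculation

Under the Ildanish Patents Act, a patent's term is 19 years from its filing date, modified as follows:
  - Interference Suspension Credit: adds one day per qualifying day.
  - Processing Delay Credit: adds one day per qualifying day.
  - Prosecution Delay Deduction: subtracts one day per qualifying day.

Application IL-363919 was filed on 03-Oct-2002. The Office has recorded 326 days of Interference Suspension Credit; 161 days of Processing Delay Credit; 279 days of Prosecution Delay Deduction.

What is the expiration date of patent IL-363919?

Base term: filing date + 19 years → 3 October 2021.
Interference Suspension Credit: +326 days → 25 August 2022.
Processing Delay Credit: +161 days → 2 February 2023.
Prosecution Delay Deduction: −279 days → 29 April 2022.

2022-04-29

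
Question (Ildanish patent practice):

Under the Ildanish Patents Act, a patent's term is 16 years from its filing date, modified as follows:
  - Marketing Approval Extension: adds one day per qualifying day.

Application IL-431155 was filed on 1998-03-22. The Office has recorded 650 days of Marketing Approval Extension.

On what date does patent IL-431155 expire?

2016-01-01

Base term: filing date + 16 years → 22 March 2014.
Marketing Approval Extension: +650 days → 1 January 2016.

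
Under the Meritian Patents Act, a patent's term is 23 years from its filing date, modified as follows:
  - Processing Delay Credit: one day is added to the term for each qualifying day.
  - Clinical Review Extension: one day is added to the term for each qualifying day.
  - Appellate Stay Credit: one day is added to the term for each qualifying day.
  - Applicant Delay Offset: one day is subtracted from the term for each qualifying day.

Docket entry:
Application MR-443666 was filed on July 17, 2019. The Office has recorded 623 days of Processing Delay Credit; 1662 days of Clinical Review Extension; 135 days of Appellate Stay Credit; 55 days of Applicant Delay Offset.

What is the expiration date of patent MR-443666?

Base term: filing date + 23 years → 17 July 2042.
Processing Delay Credit: +623 days → 31 March 2044.
Clinical Review Extension: +1662 days → 18 October 2048.
Appellate Stay Credit: +135 days → 2 March 2049.
Applicant Delay Offset: −55 days → 6 January 2049.

January 6, 2049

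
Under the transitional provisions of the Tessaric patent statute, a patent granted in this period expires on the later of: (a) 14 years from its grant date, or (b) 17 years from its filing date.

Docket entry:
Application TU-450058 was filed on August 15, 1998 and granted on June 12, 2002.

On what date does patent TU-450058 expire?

June 12, 2016

(a) grant + 14 years → 12 June 2016.
(b) filing + 17 years → 15 August 2015.
Later of the two: 12 June 2016.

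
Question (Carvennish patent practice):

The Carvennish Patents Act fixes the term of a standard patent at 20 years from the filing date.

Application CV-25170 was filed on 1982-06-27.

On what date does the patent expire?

June 27, 2002

Filing date + 20 years → 27 June 2002.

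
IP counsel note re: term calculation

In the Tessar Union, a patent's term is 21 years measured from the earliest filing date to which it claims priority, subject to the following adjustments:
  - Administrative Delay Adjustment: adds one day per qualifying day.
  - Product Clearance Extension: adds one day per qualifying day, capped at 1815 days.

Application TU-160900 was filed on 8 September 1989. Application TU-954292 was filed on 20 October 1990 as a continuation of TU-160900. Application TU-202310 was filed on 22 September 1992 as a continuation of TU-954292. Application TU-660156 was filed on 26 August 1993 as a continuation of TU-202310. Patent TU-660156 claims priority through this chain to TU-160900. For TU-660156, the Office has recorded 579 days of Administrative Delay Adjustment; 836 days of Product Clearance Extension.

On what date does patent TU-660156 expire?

2014-07-24

Earliest priority filing: 8 September 1989.
Base term: 8 September 1989 + 21 years → 8 September 2010.
Administrative Delay Adjustment: +579 days → 9 April 2012.
Product Clearance Extension: 836 days (within the 1815-day cap) → +836 days → 24 July 2014.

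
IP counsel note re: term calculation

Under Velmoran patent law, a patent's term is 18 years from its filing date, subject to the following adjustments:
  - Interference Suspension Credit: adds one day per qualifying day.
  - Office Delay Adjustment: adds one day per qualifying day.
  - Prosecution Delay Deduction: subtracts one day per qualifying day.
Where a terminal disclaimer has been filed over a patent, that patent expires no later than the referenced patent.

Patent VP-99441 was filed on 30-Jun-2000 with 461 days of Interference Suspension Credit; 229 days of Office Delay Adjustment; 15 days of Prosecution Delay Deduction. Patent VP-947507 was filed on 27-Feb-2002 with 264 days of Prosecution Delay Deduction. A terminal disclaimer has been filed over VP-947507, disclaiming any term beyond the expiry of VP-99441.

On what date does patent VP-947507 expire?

Natural term of VP-947507:
  Base: filing + 18 years → 27 February 2020.
  Prosecution Delay Deduction: −264 days → 8 June 2019.
Expiry of referenced patent VP-99441:
  Base: filing + 18 years → 30 June 2018.
  Interference Suspension Credit: +461 days → 4 October 2019.
  Office Delay Adjustment: +229 days → 20 May 2020.
  Prosecution Delay Deduction: −15 days → 5 May 2020.
Terminal disclaimer: VP-947507 expires on the earlier of 8 June 2019 and 5 May 2020.

June 8, 2019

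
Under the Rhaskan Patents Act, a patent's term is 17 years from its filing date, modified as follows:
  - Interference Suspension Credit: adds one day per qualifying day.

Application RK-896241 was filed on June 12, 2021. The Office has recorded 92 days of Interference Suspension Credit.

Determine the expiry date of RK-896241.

Base term: filing date + 17 years → 12 June 2038.
Interference Suspension Credit: +92 days → 12 September 2038.

September 12, 2038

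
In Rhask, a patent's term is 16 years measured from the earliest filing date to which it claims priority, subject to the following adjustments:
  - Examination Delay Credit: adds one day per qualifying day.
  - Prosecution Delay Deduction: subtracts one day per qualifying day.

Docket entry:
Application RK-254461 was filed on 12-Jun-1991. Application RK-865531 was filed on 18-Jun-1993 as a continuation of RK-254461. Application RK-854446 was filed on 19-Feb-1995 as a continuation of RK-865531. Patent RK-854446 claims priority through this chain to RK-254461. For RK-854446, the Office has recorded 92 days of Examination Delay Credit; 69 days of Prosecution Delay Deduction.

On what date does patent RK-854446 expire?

Earliest priority filing: 12 June 1991.
Base term: 12 June 1991 + 16 years → 12 June 2007.
Examination Delay Credit: +92 days → 12 September 2007.
Prosecution Delay Deduction: −69 days → 5 July 2007.

July 5, 2007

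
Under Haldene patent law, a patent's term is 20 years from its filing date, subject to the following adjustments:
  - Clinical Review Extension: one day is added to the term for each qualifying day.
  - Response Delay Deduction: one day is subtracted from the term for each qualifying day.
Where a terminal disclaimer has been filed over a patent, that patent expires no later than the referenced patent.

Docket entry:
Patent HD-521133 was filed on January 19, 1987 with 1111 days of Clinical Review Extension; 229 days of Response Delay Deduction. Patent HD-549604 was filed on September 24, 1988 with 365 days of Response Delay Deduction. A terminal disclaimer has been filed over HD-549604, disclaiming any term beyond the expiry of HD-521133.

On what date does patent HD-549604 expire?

Natural term of HD-549604:
  Base: filing + 20 years → 24 September 2008.
  Response Delay Deduction: −365 days → 25 September 2007.
Expiry of referenced patent HD-521133:
  Base: filing + 20 years → 19 January 2007.
  Clinical Review Extension: +1111 days → 3 February 2010.
  Response Delay Deduction: −229 days → 19 June 2009.
Terminal disclaimer: HD-549604 expires on the earlier of 25 September 2007 and 19 June 2009.

2007-09-25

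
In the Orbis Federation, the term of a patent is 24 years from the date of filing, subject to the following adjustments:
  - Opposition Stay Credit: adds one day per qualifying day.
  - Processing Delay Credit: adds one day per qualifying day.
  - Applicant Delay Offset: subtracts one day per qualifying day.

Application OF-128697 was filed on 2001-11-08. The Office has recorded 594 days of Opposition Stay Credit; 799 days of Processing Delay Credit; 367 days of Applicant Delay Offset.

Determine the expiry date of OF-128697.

Base term: filing date + 24 years → 8 November 2025.
Opposition Stay Credit: +594 days → 25 June 2027.
Processing Delay Credit: +799 days → 1 September 2029.
Applicant Delay Offset: −367 days → 30 August 2028.

2028-08-30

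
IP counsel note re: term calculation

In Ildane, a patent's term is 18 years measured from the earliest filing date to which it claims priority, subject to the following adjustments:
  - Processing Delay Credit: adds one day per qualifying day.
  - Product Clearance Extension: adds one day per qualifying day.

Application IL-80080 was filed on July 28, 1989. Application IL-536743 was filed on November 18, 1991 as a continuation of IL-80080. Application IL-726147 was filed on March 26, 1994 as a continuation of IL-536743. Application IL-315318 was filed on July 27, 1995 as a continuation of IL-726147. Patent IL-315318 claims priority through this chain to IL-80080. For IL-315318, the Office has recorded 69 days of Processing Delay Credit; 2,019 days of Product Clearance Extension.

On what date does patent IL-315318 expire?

Earliest priority filing: 28 July 1989.
Base term: 28 July 1989 + 18 years → 28 July 2007.
Processing Delay Credit: +69 days → 5 October 2007.
Product Clearance Extension: +2019 days → 15 April 2013.

April 15, 2013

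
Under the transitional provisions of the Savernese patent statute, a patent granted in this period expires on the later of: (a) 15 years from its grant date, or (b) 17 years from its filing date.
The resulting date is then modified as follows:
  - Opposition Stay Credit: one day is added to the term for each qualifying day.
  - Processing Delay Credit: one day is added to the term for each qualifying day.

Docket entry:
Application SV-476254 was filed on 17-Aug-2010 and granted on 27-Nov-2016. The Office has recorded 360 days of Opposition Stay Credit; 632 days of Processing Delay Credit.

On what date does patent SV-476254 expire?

(a) grant + 15 years → 27 November 2031.
(b) filing + 17 years → 17 August 2027.
Later of the two: 27 November 2031.
Opposition Stay Credit: +360 days → 21 November 2032.
Processing Delay Credit: +632 days → 15 August 2034.

August 15, 2034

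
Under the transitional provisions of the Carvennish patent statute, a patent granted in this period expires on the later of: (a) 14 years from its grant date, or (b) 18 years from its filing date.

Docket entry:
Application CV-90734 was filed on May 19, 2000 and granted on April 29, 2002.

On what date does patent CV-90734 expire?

(a) grant + 14 years → 29 April 2016.
(b) filing + 18 years → 19 May 2018.
Later of the two: 19 May 2018.

May 19, 2018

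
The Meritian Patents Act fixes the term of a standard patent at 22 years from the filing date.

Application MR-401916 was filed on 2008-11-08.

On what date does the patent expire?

2030-11-08

Filing date + 22 years → 8 November 2030.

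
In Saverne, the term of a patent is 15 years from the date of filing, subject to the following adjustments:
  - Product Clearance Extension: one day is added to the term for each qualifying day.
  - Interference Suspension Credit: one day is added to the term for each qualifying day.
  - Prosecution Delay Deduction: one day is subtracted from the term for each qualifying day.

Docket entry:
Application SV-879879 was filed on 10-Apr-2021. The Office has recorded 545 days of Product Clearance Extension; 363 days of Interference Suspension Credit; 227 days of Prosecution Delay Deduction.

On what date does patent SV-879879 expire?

Base term: filing date + 15 years → 10 April 2036.
Product Clearance Extension: +545 days → 7 October 2037.
Interference Suspension Credit: +363 days → 5 October 2038.
Prosecution Delay Deduction: −227 days → 20 February 2038.

2038-02-20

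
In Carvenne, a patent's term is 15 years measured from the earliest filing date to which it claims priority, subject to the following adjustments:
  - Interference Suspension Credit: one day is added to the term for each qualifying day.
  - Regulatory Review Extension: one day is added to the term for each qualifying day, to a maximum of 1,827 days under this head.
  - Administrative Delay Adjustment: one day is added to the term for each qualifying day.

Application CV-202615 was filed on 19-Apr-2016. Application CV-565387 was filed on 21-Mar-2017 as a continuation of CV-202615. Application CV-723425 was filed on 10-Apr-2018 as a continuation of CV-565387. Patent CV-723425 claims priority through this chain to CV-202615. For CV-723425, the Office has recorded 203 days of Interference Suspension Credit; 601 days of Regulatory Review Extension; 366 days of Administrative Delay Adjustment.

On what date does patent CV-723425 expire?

Earliest priority filing: 19 April 2016.
Base term: 19 April 2016 + 15 years → 19 April 2031.
Interference Suspension Credit: +203 days → 8 November 2031.
Regulatory Review Extension: 601 days (within the 1827-day cap) → +601 days → 1 July 2033.
Administrative Delay Adjustment: +366 days → 2 July 2034.

July 2, 2034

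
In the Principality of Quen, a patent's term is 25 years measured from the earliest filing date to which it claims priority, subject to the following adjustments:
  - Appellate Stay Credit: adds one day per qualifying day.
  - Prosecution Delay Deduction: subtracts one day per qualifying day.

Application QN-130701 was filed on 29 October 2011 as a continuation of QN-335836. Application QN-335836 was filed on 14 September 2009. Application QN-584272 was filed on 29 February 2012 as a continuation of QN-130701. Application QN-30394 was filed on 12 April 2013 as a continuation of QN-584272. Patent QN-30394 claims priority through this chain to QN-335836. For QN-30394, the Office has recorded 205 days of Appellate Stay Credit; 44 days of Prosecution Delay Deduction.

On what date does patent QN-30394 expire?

Earliest priority filing: 14 September 2009.
Base term: 14 September 2009 + 25 years → 14 September 2034.
Appellate Stay Credit: +205 days → 7 April 2035.
Prosecution Delay Deduction: −44 days → 22 February 2035.

February 22, 2035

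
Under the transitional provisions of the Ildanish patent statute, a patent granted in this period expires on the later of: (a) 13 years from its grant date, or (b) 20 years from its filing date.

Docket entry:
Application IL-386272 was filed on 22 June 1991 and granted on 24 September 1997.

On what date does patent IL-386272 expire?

June 22, 2011

(a) grant + 13 years → 24 September 2010.
(b) filing + 20 years → 22 June 2011.
Later of the two: 22 June 2011.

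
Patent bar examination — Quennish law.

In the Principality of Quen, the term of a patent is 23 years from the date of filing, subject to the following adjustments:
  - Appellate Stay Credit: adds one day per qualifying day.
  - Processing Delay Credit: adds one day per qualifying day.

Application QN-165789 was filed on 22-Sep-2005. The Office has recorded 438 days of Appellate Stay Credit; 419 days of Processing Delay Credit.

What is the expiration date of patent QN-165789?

Base term: filing date + 23 years → 22 September 2028.
Appellate Stay Credit: +438 days → 4 December 2029.
Processing Delay Credit: +419 days → 27 January 2031.

2031-01-27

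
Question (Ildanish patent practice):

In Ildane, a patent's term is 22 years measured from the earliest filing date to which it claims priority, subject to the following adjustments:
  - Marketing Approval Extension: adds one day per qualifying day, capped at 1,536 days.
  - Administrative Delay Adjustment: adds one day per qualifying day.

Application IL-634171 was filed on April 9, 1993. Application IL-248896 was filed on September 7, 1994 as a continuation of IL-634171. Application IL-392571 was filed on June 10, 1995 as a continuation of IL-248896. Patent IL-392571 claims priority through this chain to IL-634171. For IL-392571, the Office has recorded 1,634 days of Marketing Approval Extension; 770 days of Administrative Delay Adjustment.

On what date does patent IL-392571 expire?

Earliest priority filing: 9 April 1993.
Base term: 9 April 1993 + 22 years → 9 April 2015.
Marketing Approval Extension: 1634 days claimed exceeds the 1536-day cap, so +1536 days → 23 June 2019.
Administrative Delay Adjustment: +770 days → 1 August 2021.

August 1, 2021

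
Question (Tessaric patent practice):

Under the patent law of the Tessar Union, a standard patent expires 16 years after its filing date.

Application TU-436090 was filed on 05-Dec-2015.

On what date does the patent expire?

December 5, 2031

Filing date + 16 years → 5 December 2031.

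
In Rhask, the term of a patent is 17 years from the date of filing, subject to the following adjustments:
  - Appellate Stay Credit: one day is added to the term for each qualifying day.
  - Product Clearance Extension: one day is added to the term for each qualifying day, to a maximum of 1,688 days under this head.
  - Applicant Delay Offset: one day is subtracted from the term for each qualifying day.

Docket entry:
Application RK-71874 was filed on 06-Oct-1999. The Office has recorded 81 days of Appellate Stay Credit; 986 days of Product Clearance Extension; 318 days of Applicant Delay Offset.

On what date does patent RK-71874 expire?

2018-10-25

Base term: filing date + 17 years → 6 October 2016.
Appellate Stay Credit: +81 days → 26 December 2016.
Product Clearance Extension: 986 days (within the 1688-day cap) → +986 days → 8 September 2019.
Applicant Delay Offset: −318 days → 25 October 2018.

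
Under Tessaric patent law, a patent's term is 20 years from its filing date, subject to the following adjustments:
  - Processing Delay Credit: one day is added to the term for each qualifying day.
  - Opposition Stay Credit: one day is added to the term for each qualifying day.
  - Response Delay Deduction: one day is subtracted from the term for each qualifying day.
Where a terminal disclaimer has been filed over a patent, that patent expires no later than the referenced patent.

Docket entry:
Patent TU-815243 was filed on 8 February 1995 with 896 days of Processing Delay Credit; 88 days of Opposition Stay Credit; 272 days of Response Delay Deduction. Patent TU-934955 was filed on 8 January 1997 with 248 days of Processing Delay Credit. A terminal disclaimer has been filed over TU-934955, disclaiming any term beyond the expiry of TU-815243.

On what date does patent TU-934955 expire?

2017-01-20

Natural term of TU-934955:
  Base: filing + 20 years → 8 January 2017.
  Processing Delay Credit: +248 days → 13 September 2017.
Expiry of referenced patent TU-815243:
  Base: filing + 20 years → 8 February 2015.
  Processing Delay Credit: +896 days → 23 July 2017.
  Opposition Stay Credit: +88 days → 19 October 2017.
  Response Delay Deduction: −272 days → 20 January 2017.
Terminal disclaimer: TU-934955 expires on the earlier of 13 September 2017 and 20 January 2017.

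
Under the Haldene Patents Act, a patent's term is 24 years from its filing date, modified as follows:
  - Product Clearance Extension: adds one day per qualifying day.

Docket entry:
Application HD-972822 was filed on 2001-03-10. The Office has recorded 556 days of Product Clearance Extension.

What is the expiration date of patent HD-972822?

Base term: filing date + 24 years → 10 March 2025.
Product Clearance Extension: +556 days → 17 September 2026.

September 17, 2026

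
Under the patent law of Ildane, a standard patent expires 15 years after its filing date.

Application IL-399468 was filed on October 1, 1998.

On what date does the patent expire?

2013-10-01

Filing date + 15 years → 1 October 2013.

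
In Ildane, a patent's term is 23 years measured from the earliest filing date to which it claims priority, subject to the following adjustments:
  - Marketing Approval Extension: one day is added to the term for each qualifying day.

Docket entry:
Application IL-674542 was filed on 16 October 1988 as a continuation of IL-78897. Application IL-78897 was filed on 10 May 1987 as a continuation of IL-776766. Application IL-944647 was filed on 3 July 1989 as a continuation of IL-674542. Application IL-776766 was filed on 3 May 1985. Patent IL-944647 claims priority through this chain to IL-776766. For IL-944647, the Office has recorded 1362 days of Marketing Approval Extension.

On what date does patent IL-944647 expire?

Earliest priority filing: 3 May 1985.
Base term: 3 May 1985 + 23 years → 3 May 2008.
Marketing Approval Extension: +1362 days → 25 January 2012.

January 25, 2012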